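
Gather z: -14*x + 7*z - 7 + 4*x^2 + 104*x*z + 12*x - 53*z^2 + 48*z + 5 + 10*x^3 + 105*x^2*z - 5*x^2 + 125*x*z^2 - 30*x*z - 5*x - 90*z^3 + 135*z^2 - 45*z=10*x^3 - x^2 - 7*x - 90*z^3 + z^2*(125*x + 82) + z*(105*x^2 + 74*x + 10) - 2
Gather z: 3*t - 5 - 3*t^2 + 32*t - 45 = -3*t^2 + 35*t - 50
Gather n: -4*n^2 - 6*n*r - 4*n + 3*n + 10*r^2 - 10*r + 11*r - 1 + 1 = -4*n^2 + n*(-6*r - 1) + 10*r^2 + r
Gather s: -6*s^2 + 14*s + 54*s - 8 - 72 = -6*s^2 + 68*s - 80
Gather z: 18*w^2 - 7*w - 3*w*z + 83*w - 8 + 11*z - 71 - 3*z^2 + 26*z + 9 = 18*w^2 + 76*w - 3*z^2 + z*(37 - 3*w) - 70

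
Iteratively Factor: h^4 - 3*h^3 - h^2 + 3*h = (h - 3)*(h^3 - h) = (h - 3)*(h + 1)*(h^2 - h) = h*(h - 3)*(h + 1)*(h - 1)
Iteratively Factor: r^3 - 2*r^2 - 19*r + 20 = (r + 4)*(r^2 - 6*r + 5) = (r - 5)*(r + 4)*(r - 1)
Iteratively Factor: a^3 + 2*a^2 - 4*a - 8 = (a + 2)*(a^2 - 4) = (a - 2)*(a + 2)*(a + 2)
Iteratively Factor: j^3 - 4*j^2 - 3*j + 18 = (j - 3)*(j^2 - j - 6) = (j - 3)^2*(j + 2)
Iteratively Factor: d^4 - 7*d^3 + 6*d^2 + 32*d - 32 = (d - 4)*(d^3 - 3*d^2 - 6*d + 8) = (d - 4)^2*(d^2 + d - 2) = (d - 4)^2*(d - 1)*(d + 2)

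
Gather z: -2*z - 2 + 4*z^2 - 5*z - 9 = 4*z^2 - 7*z - 11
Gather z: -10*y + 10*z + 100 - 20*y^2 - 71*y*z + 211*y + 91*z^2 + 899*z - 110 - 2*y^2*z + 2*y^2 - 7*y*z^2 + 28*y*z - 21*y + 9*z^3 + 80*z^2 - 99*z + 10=-18*y^2 + 180*y + 9*z^3 + z^2*(171 - 7*y) + z*(-2*y^2 - 43*y + 810)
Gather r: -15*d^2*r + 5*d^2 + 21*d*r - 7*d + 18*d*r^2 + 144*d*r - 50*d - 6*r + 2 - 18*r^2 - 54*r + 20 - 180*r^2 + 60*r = 5*d^2 - 57*d + r^2*(18*d - 198) + r*(-15*d^2 + 165*d) + 22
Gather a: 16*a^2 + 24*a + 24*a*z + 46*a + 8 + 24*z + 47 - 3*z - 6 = 16*a^2 + a*(24*z + 70) + 21*z + 49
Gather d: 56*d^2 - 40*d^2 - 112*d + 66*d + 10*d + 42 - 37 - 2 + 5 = 16*d^2 - 36*d + 8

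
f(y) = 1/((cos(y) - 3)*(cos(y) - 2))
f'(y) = sin(y)/((cos(y) - 3)*(cos(y) - 2)^2) + sin(y)/((cos(y) - 3)^2*(cos(y) - 2)) = (2*cos(y) - 5)*sin(y)/((cos(y) - 3)^2*(cos(y) - 2)^2)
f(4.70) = 0.16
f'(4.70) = 0.14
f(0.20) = 0.49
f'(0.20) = -0.14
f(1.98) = 0.12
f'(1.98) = -0.08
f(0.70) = 0.36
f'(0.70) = -0.29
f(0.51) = 0.42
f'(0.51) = -0.28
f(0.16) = 0.49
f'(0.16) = -0.12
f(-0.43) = 0.44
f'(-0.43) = 0.25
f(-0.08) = 0.50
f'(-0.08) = 0.06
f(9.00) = 0.09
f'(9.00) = -0.02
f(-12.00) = 0.40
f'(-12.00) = -0.29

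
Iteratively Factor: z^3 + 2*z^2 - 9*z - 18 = (z + 2)*(z^2 - 9) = (z - 3)*(z + 2)*(z + 3)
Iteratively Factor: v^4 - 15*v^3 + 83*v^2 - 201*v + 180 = (v - 3)*(v^3 - 12*v^2 + 47*v - 60) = (v - 5)*(v - 3)*(v^2 - 7*v + 12) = (v - 5)*(v - 4)*(v - 3)*(v - 3)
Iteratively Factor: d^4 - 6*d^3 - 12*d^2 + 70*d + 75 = (d + 1)*(d^3 - 7*d^2 - 5*d + 75) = (d - 5)*(d + 1)*(d^2 - 2*d - 15) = (d - 5)*(d + 1)*(d + 3)*(d - 5)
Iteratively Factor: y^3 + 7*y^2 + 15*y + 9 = (y + 3)*(y^2 + 4*y + 3) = (y + 3)^2*(y + 1)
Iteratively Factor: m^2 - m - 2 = (m - 2)*(m + 1)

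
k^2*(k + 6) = k^3 + 6*k^2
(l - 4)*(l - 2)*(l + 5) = l^3 - l^2 - 22*l + 40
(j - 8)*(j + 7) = j^2 - j - 56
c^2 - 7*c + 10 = (c - 5)*(c - 2)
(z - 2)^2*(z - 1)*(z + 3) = z^4 - 2*z^3 - 7*z^2 + 20*z - 12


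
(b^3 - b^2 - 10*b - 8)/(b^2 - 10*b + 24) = (b^2 + 3*b + 2)/(b - 6)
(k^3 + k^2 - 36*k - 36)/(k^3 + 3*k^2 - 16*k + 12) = (k^2 - 5*k - 6)/(k^2 - 3*k + 2)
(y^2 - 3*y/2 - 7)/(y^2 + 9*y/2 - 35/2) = (2*y^2 - 3*y - 14)/(2*y^2 + 9*y - 35)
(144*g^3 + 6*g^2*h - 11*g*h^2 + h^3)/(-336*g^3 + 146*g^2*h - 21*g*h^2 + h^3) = (-3*g - h)/(7*g - h)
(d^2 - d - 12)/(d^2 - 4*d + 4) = (d^2 - d - 12)/(d^2 - 4*d + 4)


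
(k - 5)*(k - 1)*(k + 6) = k^3 - 31*k + 30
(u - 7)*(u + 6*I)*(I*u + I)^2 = -u^4 + 5*u^3 - 6*I*u^3 + 13*u^2 + 30*I*u^2 + 7*u + 78*I*u + 42*I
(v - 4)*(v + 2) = v^2 - 2*v - 8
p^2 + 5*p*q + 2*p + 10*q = (p + 2)*(p + 5*q)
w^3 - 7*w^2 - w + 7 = (w - 7)*(w - 1)*(w + 1)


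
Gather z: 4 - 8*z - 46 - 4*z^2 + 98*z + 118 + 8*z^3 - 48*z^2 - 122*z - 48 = 8*z^3 - 52*z^2 - 32*z + 28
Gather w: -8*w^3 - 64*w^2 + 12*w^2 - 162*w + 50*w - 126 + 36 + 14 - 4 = -8*w^3 - 52*w^2 - 112*w - 80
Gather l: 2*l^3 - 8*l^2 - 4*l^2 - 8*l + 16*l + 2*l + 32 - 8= 2*l^3 - 12*l^2 + 10*l + 24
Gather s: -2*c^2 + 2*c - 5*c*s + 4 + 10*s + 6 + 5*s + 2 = -2*c^2 + 2*c + s*(15 - 5*c) + 12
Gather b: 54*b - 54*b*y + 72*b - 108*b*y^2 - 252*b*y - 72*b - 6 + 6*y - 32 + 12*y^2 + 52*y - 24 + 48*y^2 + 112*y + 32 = b*(-108*y^2 - 306*y + 54) + 60*y^2 + 170*y - 30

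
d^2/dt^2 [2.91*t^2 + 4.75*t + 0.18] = 5.82000000000000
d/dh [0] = 0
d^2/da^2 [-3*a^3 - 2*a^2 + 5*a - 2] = -18*a - 4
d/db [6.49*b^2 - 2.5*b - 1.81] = 12.98*b - 2.5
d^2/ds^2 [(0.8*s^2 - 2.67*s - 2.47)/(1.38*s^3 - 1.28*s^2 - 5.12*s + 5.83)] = (3.04704*s^6 - 30.508488*s^5 + 5.76619199999999*s^4 - 77.2654719999999*s^3 + 374.02524*s^2 - 97.439172*s - 271.378016)/(2.628072*s^9 - 7.312896*s^8 - 22.468608*s^7 + 85.474612*s^6 + 21.57312*s^5 - 319.162368*s^4 + 235.741246*s^3 + 327.97248*s^2 - 522.069504*s + 198.155287)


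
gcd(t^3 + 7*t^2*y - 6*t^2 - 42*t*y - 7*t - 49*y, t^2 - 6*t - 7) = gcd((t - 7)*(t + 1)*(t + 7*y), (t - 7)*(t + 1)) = t^2 - 6*t - 7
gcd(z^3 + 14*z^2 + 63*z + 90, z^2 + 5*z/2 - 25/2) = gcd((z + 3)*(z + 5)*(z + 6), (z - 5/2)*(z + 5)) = z + 5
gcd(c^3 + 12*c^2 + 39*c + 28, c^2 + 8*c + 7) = c^2 + 8*c + 7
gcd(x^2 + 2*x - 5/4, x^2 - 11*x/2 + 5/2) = x - 1/2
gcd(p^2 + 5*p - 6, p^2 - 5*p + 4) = p - 1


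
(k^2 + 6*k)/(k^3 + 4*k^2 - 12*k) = 1/(k - 2)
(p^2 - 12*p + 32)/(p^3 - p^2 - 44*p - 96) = (p - 4)/(p^2 + 7*p + 12)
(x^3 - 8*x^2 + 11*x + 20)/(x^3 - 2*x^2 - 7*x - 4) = (x - 5)/(x + 1)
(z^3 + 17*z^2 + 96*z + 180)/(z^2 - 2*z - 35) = (z^2 + 12*z + 36)/(z - 7)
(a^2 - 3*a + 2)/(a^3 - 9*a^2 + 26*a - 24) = (a - 1)/(a^2 - 7*a + 12)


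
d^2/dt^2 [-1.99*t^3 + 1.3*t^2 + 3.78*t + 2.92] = 2.6 - 11.94*t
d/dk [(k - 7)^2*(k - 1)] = 3*(k - 7)*(k - 3)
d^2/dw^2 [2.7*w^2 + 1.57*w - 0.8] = 5.40000000000000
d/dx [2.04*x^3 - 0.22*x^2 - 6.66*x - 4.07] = 6.12*x^2 - 0.44*x - 6.66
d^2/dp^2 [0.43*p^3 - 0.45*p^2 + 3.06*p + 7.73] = 2.58*p - 0.9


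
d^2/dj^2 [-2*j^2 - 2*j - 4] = -4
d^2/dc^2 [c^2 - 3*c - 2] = 2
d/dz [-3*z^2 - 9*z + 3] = -6*z - 9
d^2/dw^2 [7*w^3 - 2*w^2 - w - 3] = 42*w - 4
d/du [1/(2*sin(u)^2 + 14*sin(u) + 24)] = -(2*sin(u) + 7)*cos(u)/(2*(sin(u)^2 + 7*sin(u) + 12)^2)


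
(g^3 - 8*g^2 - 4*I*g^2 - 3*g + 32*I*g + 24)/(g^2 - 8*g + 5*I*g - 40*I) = (g^2 - 4*I*g - 3)/(g + 5*I)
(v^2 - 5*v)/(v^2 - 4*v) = (v - 5)/(v - 4)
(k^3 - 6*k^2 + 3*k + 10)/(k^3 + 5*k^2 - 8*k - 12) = (k - 5)/(k + 6)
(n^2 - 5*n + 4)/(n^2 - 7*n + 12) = (n - 1)/(n - 3)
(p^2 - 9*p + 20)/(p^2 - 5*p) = (p - 4)/p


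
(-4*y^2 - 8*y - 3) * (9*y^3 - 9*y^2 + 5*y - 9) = -36*y^5 - 36*y^4 + 25*y^3 + 23*y^2 + 57*y + 27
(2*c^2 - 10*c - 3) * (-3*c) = -6*c^3 + 30*c^2 + 9*c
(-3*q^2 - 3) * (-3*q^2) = 9*q^4 + 9*q^2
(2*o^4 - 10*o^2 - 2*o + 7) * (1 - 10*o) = -20*o^5 + 2*o^4 + 100*o^3 + 10*o^2 - 72*o + 7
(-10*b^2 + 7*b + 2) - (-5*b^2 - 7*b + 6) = -5*b^2 + 14*b - 4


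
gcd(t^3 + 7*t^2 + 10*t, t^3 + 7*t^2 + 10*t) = t^3 + 7*t^2 + 10*t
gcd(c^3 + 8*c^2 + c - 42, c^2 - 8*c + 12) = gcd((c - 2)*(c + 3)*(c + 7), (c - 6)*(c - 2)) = c - 2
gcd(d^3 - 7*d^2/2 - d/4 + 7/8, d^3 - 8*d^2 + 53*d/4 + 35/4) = d^2 - 3*d - 7/4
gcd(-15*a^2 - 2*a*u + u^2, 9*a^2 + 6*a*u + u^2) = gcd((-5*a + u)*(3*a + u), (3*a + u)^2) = 3*a + u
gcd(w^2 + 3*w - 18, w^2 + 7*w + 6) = w + 6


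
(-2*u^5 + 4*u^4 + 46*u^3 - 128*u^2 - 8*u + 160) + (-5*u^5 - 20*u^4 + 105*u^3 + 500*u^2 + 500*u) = -7*u^5 - 16*u^4 + 151*u^3 + 372*u^2 + 492*u + 160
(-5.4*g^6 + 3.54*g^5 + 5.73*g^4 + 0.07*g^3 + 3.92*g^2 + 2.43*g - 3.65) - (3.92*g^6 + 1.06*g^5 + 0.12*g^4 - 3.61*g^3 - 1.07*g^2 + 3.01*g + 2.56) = -9.32*g^6 + 2.48*g^5 + 5.61*g^4 + 3.68*g^3 + 4.99*g^2 - 0.58*g - 6.21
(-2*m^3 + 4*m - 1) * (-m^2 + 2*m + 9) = 2*m^5 - 4*m^4 - 22*m^3 + 9*m^2 + 34*m - 9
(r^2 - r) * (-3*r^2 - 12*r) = -3*r^4 - 9*r^3 + 12*r^2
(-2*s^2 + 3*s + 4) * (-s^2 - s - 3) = 2*s^4 - s^3 - s^2 - 13*s - 12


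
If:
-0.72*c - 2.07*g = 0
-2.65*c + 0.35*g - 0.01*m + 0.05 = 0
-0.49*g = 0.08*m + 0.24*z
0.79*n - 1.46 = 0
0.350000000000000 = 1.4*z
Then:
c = 0.02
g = -0.01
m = -0.71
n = 1.85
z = 0.25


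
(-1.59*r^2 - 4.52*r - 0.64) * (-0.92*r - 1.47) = 1.4628*r^3 + 6.4957*r^2 + 7.2332*r + 0.9408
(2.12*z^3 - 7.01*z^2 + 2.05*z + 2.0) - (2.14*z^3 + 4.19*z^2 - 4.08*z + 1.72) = -0.02*z^3 - 11.2*z^2 + 6.13*z + 0.28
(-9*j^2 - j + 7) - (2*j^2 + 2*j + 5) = -11*j^2 - 3*j + 2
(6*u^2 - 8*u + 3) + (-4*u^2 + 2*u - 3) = 2*u^2 - 6*u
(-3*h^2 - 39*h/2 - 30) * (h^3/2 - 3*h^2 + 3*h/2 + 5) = -3*h^5/2 - 3*h^4/4 + 39*h^3 + 183*h^2/4 - 285*h/2 - 150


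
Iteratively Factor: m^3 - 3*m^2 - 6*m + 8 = (m + 2)*(m^2 - 5*m + 4) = (m - 4)*(m + 2)*(m - 1)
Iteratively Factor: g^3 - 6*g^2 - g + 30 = (g - 5)*(g^2 - g - 6) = (g - 5)*(g + 2)*(g - 3)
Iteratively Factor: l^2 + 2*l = (l)*(l + 2)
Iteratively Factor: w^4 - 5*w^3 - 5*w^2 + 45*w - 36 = (w - 1)*(w^3 - 4*w^2 - 9*w + 36) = (w - 1)*(w + 3)*(w^2 - 7*w + 12) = (w - 3)*(w - 1)*(w + 3)*(w - 4)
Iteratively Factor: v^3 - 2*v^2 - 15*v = (v)*(v^2 - 2*v - 15) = v*(v + 3)*(v - 5)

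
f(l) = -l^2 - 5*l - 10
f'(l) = -2*l - 5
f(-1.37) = -5.03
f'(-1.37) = -2.26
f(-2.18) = -3.85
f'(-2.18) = -0.64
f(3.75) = -42.81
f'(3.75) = -12.50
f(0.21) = -11.09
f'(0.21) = -5.42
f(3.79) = -43.31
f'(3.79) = -12.58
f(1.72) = -21.56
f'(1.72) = -8.44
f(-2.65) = -3.77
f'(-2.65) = 0.30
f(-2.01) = -3.99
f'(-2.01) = -0.98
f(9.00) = -136.00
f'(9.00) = -23.00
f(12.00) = -214.00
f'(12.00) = -29.00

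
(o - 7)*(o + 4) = o^2 - 3*o - 28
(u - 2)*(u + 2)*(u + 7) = u^3 + 7*u^2 - 4*u - 28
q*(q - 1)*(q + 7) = q^3 + 6*q^2 - 7*q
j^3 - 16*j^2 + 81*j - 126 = (j - 7)*(j - 6)*(j - 3)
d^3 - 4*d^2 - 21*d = d*(d - 7)*(d + 3)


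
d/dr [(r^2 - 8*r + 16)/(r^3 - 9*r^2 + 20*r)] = (-r^2 + 8*r - 20)/(r^2*(r^2 - 10*r + 25))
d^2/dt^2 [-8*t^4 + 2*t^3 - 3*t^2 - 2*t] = -96*t^2 + 12*t - 6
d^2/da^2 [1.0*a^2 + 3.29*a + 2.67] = 2.00000000000000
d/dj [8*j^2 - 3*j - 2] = 16*j - 3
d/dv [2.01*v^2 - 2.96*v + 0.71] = 4.02*v - 2.96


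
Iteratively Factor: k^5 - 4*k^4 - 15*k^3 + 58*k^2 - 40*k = (k + 4)*(k^4 - 8*k^3 + 17*k^2 - 10*k) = (k - 1)*(k + 4)*(k^3 - 7*k^2 + 10*k) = (k - 2)*(k - 1)*(k + 4)*(k^2 - 5*k) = k*(k - 2)*(k - 1)*(k + 4)*(k - 5)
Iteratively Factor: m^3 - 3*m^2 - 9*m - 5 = (m + 1)*(m^2 - 4*m - 5) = (m - 5)*(m + 1)*(m + 1)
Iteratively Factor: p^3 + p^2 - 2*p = (p + 2)*(p^2 - p) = p*(p + 2)*(p - 1)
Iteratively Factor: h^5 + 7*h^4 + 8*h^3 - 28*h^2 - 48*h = (h)*(h^4 + 7*h^3 + 8*h^2 - 28*h - 48) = h*(h + 4)*(h^3 + 3*h^2 - 4*h - 12) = h*(h + 2)*(h + 4)*(h^2 + h - 6) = h*(h - 2)*(h + 2)*(h + 4)*(h + 3)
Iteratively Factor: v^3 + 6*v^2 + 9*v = (v + 3)*(v^2 + 3*v) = v*(v + 3)*(v + 3)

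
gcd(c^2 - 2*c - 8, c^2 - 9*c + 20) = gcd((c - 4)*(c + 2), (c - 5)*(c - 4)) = c - 4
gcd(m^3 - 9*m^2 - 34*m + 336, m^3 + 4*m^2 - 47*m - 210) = m^2 - m - 42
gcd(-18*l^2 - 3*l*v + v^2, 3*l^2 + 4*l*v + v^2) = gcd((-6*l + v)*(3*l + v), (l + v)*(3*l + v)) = 3*l + v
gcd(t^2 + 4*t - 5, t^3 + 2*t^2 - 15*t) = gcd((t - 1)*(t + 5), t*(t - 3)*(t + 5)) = t + 5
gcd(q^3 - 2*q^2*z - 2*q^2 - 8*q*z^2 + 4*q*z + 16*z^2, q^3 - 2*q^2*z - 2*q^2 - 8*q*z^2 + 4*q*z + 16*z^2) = -q^3 + 2*q^2*z + 2*q^2 + 8*q*z^2 - 4*q*z - 16*z^2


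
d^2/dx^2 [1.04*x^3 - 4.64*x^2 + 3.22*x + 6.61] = 6.24*x - 9.28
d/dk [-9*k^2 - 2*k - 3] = -18*k - 2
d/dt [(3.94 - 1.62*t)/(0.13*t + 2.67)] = (-0.628888*t - 12.916392)/(0.13*t + 2.67)^3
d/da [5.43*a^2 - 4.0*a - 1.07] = 10.86*a - 4.0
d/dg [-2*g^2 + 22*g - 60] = 22 - 4*g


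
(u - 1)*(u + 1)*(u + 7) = u^3 + 7*u^2 - u - 7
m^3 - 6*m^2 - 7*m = m*(m - 7)*(m + 1)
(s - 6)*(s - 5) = s^2 - 11*s + 30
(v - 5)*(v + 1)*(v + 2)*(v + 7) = v^4 + 5*v^3 - 27*v^2 - 101*v - 70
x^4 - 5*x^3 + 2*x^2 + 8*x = x*(x - 4)*(x - 2)*(x + 1)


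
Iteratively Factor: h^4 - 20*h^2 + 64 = (h - 4)*(h^3 + 4*h^2 - 4*h - 16) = (h - 4)*(h + 2)*(h^2 + 2*h - 8) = (h - 4)*(h - 2)*(h + 2)*(h + 4)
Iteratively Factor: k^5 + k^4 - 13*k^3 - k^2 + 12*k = (k)*(k^4 + k^3 - 13*k^2 - k + 12) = k*(k - 1)*(k^3 + 2*k^2 - 11*k - 12) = k*(k - 1)*(k + 1)*(k^2 + k - 12) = k*(k - 1)*(k + 1)*(k + 4)*(k - 3)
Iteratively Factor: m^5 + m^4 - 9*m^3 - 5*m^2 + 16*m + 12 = (m - 2)*(m^4 + 3*m^3 - 3*m^2 - 11*m - 6) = (m - 2)*(m + 1)*(m^3 + 2*m^2 - 5*m - 6) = (m - 2)*(m + 1)^2*(m^2 + m - 6) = (m - 2)*(m + 1)^2*(m + 3)*(m - 2)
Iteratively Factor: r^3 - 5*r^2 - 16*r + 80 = (r + 4)*(r^2 - 9*r + 20) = (r - 5)*(r + 4)*(r - 4)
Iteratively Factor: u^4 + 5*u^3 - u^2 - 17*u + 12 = (u + 4)*(u^3 + u^2 - 5*u + 3) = (u + 3)*(u + 4)*(u^2 - 2*u + 1) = (u - 1)*(u + 3)*(u + 4)*(u - 1)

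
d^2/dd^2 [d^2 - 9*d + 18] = 2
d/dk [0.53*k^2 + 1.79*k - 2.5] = 1.06*k + 1.79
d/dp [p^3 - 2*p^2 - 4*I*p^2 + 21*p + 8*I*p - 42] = 3*p^2 - 4*p - 8*I*p + 21 + 8*I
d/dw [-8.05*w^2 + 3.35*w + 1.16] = 3.35 - 16.1*w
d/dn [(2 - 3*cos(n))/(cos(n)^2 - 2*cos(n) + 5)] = (-3*cos(n)^2 + 4*cos(n) + 11)*sin(n)/(sin(n)^2 + 2*cos(n) - 6)^2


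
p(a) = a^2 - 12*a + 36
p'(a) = 2*a - 12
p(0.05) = 35.40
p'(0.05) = -11.90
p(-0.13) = 37.58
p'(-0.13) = -12.26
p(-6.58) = 158.26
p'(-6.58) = -25.16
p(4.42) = 2.50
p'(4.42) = -3.16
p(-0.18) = 38.19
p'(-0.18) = -12.36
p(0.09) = 34.93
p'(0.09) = -11.82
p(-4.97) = 120.34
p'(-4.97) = -21.94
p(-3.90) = 98.01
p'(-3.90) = -19.80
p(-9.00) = 225.00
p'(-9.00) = -30.00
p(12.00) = 36.00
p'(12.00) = 12.00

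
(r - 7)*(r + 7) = r^2 - 49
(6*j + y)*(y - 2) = 6*j*y - 12*j + y^2 - 2*y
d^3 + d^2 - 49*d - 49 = (d - 7)*(d + 1)*(d + 7)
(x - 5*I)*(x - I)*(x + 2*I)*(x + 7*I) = x^4 + 3*I*x^3 + 35*x^2 + 39*I*x + 70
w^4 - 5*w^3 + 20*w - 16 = (w - 4)*(w - 2)*(w - 1)*(w + 2)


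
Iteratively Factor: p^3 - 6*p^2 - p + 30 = (p - 5)*(p^2 - p - 6) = (p - 5)*(p - 3)*(p + 2)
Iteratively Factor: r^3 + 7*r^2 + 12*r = (r)*(r^2 + 7*r + 12) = r*(r + 3)*(r + 4)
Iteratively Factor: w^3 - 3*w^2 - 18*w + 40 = (w + 4)*(w^2 - 7*w + 10) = (w - 2)*(w + 4)*(w - 5)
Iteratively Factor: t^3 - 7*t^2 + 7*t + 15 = (t + 1)*(t^2 - 8*t + 15) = (t - 3)*(t + 1)*(t - 5)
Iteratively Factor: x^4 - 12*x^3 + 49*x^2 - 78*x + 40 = (x - 4)*(x^3 - 8*x^2 + 17*x - 10) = (x - 5)*(x - 4)*(x^2 - 3*x + 2) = (x - 5)*(x - 4)*(x - 2)*(x - 1)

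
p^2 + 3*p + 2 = (p + 1)*(p + 2)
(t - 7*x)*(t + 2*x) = t^2 - 5*t*x - 14*x^2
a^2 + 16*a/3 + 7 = (a + 7/3)*(a + 3)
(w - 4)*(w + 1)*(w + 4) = w^3 + w^2 - 16*w - 16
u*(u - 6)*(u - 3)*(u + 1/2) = u^4 - 17*u^3/2 + 27*u^2/2 + 9*u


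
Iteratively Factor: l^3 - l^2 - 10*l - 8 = (l - 4)*(l^2 + 3*l + 2) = (l - 4)*(l + 1)*(l + 2)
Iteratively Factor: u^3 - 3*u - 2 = (u + 1)*(u^2 - u - 2) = (u + 1)^2*(u - 2)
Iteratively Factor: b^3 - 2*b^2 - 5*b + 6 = (b - 3)*(b^2 + b - 2) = (b - 3)*(b - 1)*(b + 2)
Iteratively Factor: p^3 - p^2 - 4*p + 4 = (p - 1)*(p^2 - 4) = (p - 2)*(p - 1)*(p + 2)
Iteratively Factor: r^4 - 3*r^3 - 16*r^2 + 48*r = (r - 3)*(r^3 - 16*r) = r*(r - 3)*(r^2 - 16) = r*(r - 4)*(r - 3)*(r + 4)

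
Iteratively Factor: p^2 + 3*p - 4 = (p + 4)*(p - 1)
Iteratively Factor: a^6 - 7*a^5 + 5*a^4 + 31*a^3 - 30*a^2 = (a - 3)*(a^5 - 4*a^4 - 7*a^3 + 10*a^2) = (a - 3)*(a + 2)*(a^4 - 6*a^3 + 5*a^2) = a*(a - 3)*(a + 2)*(a^3 - 6*a^2 + 5*a) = a^2*(a - 3)*(a + 2)*(a^2 - 6*a + 5) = a^2*(a - 3)*(a - 1)*(a + 2)*(a - 5)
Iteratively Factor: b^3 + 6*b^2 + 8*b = (b + 4)*(b^2 + 2*b) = (b + 2)*(b + 4)*(b)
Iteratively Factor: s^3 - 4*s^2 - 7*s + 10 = (s - 5)*(s^2 + s - 2) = (s - 5)*(s - 1)*(s + 2)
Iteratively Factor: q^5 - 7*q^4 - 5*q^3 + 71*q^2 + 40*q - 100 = (q - 1)*(q^4 - 6*q^3 - 11*q^2 + 60*q + 100) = (q - 1)*(q + 2)*(q^3 - 8*q^2 + 5*q + 50) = (q - 1)*(q + 2)^2*(q^2 - 10*q + 25) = (q - 5)*(q - 1)*(q + 2)^2*(q - 5)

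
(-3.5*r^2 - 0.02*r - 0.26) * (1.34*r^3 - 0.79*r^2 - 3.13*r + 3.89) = -4.69*r^5 + 2.7382*r^4 + 10.6224*r^3 - 13.347*r^2 + 0.736*r - 1.0114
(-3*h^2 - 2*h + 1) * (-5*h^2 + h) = 15*h^4 + 7*h^3 - 7*h^2 + h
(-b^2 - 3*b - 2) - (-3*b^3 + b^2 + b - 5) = 3*b^3 - 2*b^2 - 4*b + 3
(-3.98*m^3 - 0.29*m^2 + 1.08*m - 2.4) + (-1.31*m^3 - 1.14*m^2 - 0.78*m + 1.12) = -5.29*m^3 - 1.43*m^2 + 0.3*m - 1.28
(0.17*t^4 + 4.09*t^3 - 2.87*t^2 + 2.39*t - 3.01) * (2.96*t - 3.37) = 0.5032*t^5 + 11.5335*t^4 - 22.2785*t^3 + 16.7463*t^2 - 16.9639*t + 10.1437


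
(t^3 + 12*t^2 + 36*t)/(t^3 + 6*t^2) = (t + 6)/t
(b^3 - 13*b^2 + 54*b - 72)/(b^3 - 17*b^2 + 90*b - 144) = (b - 4)/(b - 8)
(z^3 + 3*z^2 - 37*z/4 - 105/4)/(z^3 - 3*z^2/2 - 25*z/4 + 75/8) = 2*(2*z^2 + z - 21)/(4*z^2 - 16*z + 15)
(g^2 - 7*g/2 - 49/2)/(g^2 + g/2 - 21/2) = (g - 7)/(g - 3)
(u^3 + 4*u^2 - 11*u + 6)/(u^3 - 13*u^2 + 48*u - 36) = (u^2 + 5*u - 6)/(u^2 - 12*u + 36)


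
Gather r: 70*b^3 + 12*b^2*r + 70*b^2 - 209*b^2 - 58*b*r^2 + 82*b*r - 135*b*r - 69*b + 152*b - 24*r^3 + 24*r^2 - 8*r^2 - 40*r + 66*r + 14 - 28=70*b^3 - 139*b^2 + 83*b - 24*r^3 + r^2*(16 - 58*b) + r*(12*b^2 - 53*b + 26) - 14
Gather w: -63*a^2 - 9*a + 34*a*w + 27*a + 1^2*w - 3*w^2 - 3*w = -63*a^2 + 18*a - 3*w^2 + w*(34*a - 2)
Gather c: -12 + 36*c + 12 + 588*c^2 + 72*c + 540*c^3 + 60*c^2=540*c^3 + 648*c^2 + 108*c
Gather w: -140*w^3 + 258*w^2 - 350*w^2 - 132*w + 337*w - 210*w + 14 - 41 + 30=-140*w^3 - 92*w^2 - 5*w + 3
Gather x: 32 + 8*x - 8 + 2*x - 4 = 10*x + 20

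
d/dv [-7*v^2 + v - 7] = 1 - 14*v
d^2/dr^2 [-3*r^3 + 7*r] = -18*r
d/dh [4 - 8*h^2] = -16*h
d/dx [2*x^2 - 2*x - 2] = 4*x - 2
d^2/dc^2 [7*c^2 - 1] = 14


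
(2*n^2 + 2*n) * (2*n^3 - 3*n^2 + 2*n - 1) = 4*n^5 - 2*n^4 - 2*n^3 + 2*n^2 - 2*n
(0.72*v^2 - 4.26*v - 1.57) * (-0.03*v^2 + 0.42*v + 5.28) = -0.0216*v^4 + 0.4302*v^3 + 2.0595*v^2 - 23.1522*v - 8.2896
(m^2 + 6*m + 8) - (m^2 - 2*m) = 8*m + 8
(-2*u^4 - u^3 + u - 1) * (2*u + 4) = -4*u^5 - 10*u^4 - 4*u^3 + 2*u^2 + 2*u - 4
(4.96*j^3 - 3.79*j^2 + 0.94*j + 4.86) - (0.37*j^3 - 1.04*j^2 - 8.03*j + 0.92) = 4.59*j^3 - 2.75*j^2 + 8.97*j + 3.94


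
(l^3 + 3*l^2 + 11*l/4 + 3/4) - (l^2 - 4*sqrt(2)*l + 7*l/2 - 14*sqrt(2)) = l^3 + 2*l^2 - 3*l/4 + 4*sqrt(2)*l + 3/4 + 14*sqrt(2)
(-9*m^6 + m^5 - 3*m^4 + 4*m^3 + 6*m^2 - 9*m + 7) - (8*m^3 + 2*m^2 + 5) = -9*m^6 + m^5 - 3*m^4 - 4*m^3 + 4*m^2 - 9*m + 2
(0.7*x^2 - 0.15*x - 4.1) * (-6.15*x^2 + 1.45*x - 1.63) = -4.305*x^4 + 1.9375*x^3 + 23.8565*x^2 - 5.7005*x + 6.683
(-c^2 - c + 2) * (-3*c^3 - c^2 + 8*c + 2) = 3*c^5 + 4*c^4 - 13*c^3 - 12*c^2 + 14*c + 4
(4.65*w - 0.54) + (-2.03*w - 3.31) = 2.62*w - 3.85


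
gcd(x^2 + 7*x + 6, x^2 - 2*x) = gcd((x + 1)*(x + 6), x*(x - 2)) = 1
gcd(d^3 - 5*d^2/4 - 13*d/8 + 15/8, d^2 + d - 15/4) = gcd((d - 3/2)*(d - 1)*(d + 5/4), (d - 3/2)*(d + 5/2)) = d - 3/2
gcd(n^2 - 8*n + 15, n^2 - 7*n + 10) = n - 5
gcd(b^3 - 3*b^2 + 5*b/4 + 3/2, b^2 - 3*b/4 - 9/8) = b - 3/2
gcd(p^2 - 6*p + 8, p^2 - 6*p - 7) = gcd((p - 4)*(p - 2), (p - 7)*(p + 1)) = 1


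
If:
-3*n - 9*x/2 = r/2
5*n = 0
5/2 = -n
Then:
No Solution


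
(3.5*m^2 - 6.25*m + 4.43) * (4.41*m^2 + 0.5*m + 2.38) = 15.435*m^4 - 25.8125*m^3 + 24.7413*m^2 - 12.66*m + 10.5434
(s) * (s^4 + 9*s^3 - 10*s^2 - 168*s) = s^5 + 9*s^4 - 10*s^3 - 168*s^2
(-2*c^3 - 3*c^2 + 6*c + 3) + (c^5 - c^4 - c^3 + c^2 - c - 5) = c^5 - c^4 - 3*c^3 - 2*c^2 + 5*c - 2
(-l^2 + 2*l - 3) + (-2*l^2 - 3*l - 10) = -3*l^2 - l - 13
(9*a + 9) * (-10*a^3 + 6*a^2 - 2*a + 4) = -90*a^4 - 36*a^3 + 36*a^2 + 18*a + 36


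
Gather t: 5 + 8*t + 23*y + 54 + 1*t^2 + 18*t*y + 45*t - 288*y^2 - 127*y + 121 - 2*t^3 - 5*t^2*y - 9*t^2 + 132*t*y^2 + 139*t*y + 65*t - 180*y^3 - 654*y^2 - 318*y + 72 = -2*t^3 + t^2*(-5*y - 8) + t*(132*y^2 + 157*y + 118) - 180*y^3 - 942*y^2 - 422*y + 252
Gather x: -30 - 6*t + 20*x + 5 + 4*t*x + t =-5*t + x*(4*t + 20) - 25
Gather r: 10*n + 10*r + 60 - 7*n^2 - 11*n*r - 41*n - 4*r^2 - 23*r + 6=-7*n^2 - 31*n - 4*r^2 + r*(-11*n - 13) + 66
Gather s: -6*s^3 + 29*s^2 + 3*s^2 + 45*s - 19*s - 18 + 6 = -6*s^3 + 32*s^2 + 26*s - 12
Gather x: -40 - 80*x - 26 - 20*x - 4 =-100*x - 70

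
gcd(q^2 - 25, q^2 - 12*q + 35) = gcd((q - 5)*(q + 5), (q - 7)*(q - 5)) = q - 5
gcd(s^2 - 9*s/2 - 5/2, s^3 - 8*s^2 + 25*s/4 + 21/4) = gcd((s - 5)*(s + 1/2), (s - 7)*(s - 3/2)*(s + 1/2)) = s + 1/2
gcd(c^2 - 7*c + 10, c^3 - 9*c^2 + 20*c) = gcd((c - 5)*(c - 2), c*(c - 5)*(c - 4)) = c - 5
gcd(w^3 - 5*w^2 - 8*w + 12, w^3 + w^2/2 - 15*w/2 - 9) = w + 2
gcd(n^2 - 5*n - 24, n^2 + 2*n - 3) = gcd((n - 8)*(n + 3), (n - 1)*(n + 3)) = n + 3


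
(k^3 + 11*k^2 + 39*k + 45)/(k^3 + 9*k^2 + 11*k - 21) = (k^2 + 8*k + 15)/(k^2 + 6*k - 7)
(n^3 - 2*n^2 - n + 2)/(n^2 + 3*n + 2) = (n^2 - 3*n + 2)/(n + 2)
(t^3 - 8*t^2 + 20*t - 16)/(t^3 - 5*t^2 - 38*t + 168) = (t^2 - 4*t + 4)/(t^2 - t - 42)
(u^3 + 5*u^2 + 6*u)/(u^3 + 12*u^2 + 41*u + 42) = u/(u + 7)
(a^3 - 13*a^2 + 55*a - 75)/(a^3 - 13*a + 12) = (a^2 - 10*a + 25)/(a^2 + 3*a - 4)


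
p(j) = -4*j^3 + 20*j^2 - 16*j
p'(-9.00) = -1348.00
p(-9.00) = 4680.00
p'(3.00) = -4.00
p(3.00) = 24.00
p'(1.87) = 16.84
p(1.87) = 13.86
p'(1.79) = 17.15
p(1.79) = 12.50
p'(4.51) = -79.68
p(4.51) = -32.29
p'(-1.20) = -81.28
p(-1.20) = 54.91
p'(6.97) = -320.17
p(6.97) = -494.34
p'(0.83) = 8.93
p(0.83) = -1.79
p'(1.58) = 17.24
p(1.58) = 8.87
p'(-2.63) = -204.20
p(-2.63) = 253.18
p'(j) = -12*j^2 + 40*j - 16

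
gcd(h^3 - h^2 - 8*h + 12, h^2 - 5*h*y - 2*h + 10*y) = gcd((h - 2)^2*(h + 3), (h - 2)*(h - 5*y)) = h - 2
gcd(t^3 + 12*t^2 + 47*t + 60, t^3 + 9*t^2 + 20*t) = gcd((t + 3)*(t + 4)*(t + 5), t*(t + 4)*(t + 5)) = t^2 + 9*t + 20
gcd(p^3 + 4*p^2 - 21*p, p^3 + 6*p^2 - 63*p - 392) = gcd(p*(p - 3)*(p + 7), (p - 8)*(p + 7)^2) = p + 7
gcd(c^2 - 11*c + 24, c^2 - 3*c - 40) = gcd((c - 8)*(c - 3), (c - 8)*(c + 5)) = c - 8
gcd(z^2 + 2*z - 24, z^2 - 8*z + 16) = z - 4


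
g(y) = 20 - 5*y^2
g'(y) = -10*y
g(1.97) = 0.60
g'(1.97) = -19.70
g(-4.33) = -73.74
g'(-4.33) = 43.30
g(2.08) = -1.63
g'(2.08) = -20.80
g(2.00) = 0.00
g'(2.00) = -20.00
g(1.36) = 10.75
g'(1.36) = -13.60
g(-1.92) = 1.57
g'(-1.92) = 19.20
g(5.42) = -126.88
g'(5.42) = -54.20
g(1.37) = 10.62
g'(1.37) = -13.70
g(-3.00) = -25.00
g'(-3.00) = 30.00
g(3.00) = -25.00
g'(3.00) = -30.00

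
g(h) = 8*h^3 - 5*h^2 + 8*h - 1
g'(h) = 24*h^2 - 10*h + 8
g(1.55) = 29.18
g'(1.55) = 50.16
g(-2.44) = -166.50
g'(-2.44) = 175.29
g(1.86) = 48.06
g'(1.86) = 72.43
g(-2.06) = -108.63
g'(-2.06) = 130.45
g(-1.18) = -30.55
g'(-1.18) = 53.22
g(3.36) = 272.90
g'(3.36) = 245.35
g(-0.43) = -6.00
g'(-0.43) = 16.74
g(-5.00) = -1166.00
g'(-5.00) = 658.00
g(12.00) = 13199.00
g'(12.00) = 3344.00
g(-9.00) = -6310.00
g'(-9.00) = 2042.00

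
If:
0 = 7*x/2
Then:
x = 0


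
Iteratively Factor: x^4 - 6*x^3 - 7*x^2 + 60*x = (x)*(x^3 - 6*x^2 - 7*x + 60) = x*(x + 3)*(x^2 - 9*x + 20) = x*(x - 5)*(x + 3)*(x - 4)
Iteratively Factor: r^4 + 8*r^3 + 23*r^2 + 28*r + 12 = (r + 3)*(r^3 + 5*r^2 + 8*r + 4) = (r + 2)*(r + 3)*(r^2 + 3*r + 2) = (r + 1)*(r + 2)*(r + 3)*(r + 2)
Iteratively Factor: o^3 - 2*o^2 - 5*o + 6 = (o + 2)*(o^2 - 4*o + 3) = (o - 1)*(o + 2)*(o - 3)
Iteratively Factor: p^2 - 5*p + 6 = (p - 2)*(p - 3)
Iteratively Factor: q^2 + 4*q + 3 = (q + 3)*(q + 1)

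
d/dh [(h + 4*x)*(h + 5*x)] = 2*h + 9*x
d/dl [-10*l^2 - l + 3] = -20*l - 1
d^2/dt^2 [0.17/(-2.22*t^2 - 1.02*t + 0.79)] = (1.675656*t^2 + 0.769896*t - 0.17*(4.44*t + 1.02)*(8.88*t + 2.04) - 0.596292)/(2.22*t^2 + 1.02*t - 0.79)^3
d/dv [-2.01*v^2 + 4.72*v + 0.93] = 4.72 - 4.02*v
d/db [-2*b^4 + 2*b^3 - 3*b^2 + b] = -8*b^3 + 6*b^2 - 6*b + 1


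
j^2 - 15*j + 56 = (j - 8)*(j - 7)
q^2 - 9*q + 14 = (q - 7)*(q - 2)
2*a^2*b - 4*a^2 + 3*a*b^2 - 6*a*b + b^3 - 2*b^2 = (a + b)*(2*a + b)*(b - 2)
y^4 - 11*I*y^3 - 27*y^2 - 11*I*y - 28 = (y - 7*I)*(y - 4*I)*(y - I)*(y + I)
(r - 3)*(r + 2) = r^2 - r - 6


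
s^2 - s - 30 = (s - 6)*(s + 5)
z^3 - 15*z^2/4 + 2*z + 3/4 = (z - 3)*(z - 1)*(z + 1/4)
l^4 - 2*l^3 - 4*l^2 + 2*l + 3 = (l - 3)*(l - 1)*(l + 1)^2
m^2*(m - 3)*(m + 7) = m^4 + 4*m^3 - 21*m^2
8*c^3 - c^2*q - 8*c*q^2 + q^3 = (-8*c + q)*(-c + q)*(c + q)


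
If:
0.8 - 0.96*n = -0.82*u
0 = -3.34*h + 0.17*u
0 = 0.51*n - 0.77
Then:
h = 0.04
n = 1.51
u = 0.79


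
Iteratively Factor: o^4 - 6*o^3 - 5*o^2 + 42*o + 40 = (o + 1)*(o^3 - 7*o^2 + 2*o + 40) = (o - 4)*(o + 1)*(o^2 - 3*o - 10) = (o - 5)*(o - 4)*(o + 1)*(o + 2)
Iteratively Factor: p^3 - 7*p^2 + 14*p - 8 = (p - 4)*(p^2 - 3*p + 2) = (p - 4)*(p - 1)*(p - 2)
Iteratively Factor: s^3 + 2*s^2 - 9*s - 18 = (s - 3)*(s^2 + 5*s + 6) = (s - 3)*(s + 2)*(s + 3)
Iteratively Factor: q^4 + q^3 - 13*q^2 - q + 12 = (q + 4)*(q^3 - 3*q^2 - q + 3) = (q + 1)*(q + 4)*(q^2 - 4*q + 3) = (q - 3)*(q + 1)*(q + 4)*(q - 1)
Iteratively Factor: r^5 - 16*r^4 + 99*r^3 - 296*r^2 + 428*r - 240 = (r - 3)*(r^4 - 13*r^3 + 60*r^2 - 116*r + 80) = (r - 3)*(r - 2)*(r^3 - 11*r^2 + 38*r - 40) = (r - 4)*(r - 3)*(r - 2)*(r^2 - 7*r + 10) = (r - 4)*(r - 3)*(r - 2)^2*(r - 5)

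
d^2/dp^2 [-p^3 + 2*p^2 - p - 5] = 4 - 6*p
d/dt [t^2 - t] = 2*t - 1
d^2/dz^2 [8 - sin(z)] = sin(z)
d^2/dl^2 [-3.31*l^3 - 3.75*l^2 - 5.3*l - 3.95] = -19.86*l - 7.5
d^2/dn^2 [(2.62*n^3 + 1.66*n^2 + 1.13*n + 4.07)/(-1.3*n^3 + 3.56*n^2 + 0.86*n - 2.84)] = (-29.86152*n^6 - 29.0331600000001*n^5 + 53.7794400000001*n^4 + 309.318936*n^3 - 294.429288*n^2 - 179.945376*n - 120.616616)/(2.197*n^9 - 18.0492*n^8 + 45.06684*n^7 - 6.838736*n^6 - 108.674568*n^5 + 81.029424*n^4 + 82.989448*n^3 - 79.839216*n^2 - 20.809248*n + 22.906304)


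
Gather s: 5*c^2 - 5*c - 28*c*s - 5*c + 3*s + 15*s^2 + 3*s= 5*c^2 - 10*c + 15*s^2 + s*(6 - 28*c)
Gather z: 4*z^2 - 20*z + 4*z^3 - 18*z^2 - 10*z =4*z^3 - 14*z^2 - 30*z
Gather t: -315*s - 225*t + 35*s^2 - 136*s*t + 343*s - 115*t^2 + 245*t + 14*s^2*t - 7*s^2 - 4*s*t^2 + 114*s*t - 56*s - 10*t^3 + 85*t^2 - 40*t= 28*s^2 - 28*s - 10*t^3 + t^2*(-4*s - 30) + t*(14*s^2 - 22*s - 20)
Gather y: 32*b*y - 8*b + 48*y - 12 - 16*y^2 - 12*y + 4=-8*b - 16*y^2 + y*(32*b + 36) - 8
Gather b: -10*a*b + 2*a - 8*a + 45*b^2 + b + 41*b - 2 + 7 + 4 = -6*a + 45*b^2 + b*(42 - 10*a) + 9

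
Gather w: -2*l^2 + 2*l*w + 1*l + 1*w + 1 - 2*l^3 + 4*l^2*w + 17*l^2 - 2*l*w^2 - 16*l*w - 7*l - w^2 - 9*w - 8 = -2*l^3 + 15*l^2 - 6*l + w^2*(-2*l - 1) + w*(4*l^2 - 14*l - 8) - 7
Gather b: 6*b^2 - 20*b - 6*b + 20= 6*b^2 - 26*b + 20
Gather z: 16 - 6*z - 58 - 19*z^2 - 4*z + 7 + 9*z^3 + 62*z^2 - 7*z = 9*z^3 + 43*z^2 - 17*z - 35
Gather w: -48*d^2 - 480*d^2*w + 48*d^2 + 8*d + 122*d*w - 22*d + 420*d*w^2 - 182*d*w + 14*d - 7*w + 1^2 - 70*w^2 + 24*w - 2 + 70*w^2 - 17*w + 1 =420*d*w^2 + w*(-480*d^2 - 60*d)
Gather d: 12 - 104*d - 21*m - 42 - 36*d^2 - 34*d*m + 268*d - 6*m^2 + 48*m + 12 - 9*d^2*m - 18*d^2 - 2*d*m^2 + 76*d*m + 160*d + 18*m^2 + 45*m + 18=d^2*(-9*m - 54) + d*(-2*m^2 + 42*m + 324) + 12*m^2 + 72*m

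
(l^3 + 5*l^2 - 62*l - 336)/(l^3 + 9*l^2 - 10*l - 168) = (l - 8)/(l - 4)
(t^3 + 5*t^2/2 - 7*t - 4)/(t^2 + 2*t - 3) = (t^3 + 5*t^2/2 - 7*t - 4)/(t^2 + 2*t - 3)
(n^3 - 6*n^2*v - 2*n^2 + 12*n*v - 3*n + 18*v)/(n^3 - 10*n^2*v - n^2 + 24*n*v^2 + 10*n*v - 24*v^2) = (-n^2 + 2*n + 3)/(-n^2 + 4*n*v + n - 4*v)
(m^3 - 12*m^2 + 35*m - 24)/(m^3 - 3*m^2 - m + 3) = (m - 8)/(m + 1)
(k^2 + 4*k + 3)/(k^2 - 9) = (k + 1)/(k - 3)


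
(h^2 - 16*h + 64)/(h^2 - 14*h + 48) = (h - 8)/(h - 6)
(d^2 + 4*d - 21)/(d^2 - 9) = (d + 7)/(d + 3)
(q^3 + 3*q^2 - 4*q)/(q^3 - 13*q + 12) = q/(q - 3)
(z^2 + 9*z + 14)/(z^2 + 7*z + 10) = (z + 7)/(z + 5)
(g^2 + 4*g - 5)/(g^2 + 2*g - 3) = (g + 5)/(g + 3)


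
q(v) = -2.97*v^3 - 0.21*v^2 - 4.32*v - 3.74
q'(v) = -8.91*v^2 - 0.42*v - 4.32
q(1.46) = -19.74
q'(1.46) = -23.93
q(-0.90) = 2.14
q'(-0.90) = -11.16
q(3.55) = -154.60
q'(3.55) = -118.10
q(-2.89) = 78.68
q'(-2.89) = -77.52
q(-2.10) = 31.91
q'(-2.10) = -42.73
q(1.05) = -11.95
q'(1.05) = -14.58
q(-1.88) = 23.37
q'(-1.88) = -35.02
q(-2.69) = 64.17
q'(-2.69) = -67.66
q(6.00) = -678.74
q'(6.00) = -327.60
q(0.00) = -3.74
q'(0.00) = -4.32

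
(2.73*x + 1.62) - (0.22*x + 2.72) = 2.51*x - 1.1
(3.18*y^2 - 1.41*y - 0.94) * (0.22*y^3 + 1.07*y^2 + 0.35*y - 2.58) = 0.6996*y^5 + 3.0924*y^4 - 0.6025*y^3 - 9.7037*y^2 + 3.3088*y + 2.4252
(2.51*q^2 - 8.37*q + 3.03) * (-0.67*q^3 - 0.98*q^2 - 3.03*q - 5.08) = -1.6817*q^5 + 3.1481*q^4 - 1.4328*q^3 + 9.6409*q^2 + 33.3387*q - 15.3924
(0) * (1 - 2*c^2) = 0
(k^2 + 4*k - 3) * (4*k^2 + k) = 4*k^4 + 17*k^3 - 8*k^2 - 3*k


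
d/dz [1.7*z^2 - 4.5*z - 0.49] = 3.4*z - 4.5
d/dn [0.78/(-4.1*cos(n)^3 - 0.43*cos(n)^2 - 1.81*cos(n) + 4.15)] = (9.594*sin(n)^2 - 0.6708*cos(n) - 11.0058)*sin(n)/(4.1*cos(n)^3 + 0.43*cos(n)^2 + 1.81*cos(n) - 4.15)^2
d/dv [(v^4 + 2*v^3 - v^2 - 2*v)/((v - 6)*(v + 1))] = (2*v^3 - 17*v^2 - 12*v + 12)/(v^2 - 12*v + 36)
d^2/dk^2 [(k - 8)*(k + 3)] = 2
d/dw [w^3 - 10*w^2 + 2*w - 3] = 3*w^2 - 20*w + 2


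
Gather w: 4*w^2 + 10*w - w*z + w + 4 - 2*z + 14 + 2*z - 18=4*w^2 + w*(11 - z)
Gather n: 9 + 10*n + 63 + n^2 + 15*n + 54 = n^2 + 25*n + 126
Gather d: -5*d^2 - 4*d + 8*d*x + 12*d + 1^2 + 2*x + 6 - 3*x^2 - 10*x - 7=-5*d^2 + d*(8*x + 8) - 3*x^2 - 8*x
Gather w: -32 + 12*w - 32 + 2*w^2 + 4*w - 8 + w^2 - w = 3*w^2 + 15*w - 72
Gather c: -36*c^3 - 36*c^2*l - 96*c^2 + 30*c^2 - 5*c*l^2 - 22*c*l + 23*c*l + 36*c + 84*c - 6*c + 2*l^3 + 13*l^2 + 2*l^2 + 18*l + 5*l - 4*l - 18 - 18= -36*c^3 + c^2*(-36*l - 66) + c*(-5*l^2 + l + 114) + 2*l^3 + 15*l^2 + 19*l - 36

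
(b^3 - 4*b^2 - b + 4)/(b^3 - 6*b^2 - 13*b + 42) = (b^3 - 4*b^2 - b + 4)/(b^3 - 6*b^2 - 13*b + 42)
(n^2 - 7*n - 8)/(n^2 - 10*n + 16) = (n + 1)/(n - 2)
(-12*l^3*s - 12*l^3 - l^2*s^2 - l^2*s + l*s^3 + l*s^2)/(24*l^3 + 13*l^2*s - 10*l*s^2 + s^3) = l*(-12*l^2*s - 12*l^2 - l*s^2 - l*s + s^3 + s^2)/(24*l^3 + 13*l^2*s - 10*l*s^2 + s^3)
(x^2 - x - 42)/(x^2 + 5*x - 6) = (x - 7)/(x - 1)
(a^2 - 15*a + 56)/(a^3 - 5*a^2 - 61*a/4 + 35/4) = 4*(a - 8)/(4*a^2 + 8*a - 5)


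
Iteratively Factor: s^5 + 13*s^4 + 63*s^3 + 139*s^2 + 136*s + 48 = (s + 4)*(s^4 + 9*s^3 + 27*s^2 + 31*s + 12) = (s + 1)*(s + 4)*(s^3 + 8*s^2 + 19*s + 12) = (s + 1)^2*(s + 4)*(s^2 + 7*s + 12) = (s + 1)^2*(s + 4)^2*(s + 3)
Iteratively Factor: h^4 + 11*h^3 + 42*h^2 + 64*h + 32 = (h + 2)*(h^3 + 9*h^2 + 24*h + 16) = (h + 1)*(h + 2)*(h^2 + 8*h + 16) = (h + 1)*(h + 2)*(h + 4)*(h + 4)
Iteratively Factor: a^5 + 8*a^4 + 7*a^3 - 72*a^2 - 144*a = (a)*(a^4 + 8*a^3 + 7*a^2 - 72*a - 144) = a*(a + 3)*(a^3 + 5*a^2 - 8*a - 48) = a*(a + 3)*(a + 4)*(a^2 + a - 12) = a*(a - 3)*(a + 3)*(a + 4)*(a + 4)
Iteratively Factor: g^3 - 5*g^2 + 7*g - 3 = (g - 1)*(g^2 - 4*g + 3) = (g - 3)*(g - 1)*(g - 1)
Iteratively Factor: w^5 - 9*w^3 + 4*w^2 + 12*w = (w + 3)*(w^4 - 3*w^3 + 4*w) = (w - 2)*(w + 3)*(w^3 - w^2 - 2*w) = (w - 2)*(w + 1)*(w + 3)*(w^2 - 2*w) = w*(w - 2)*(w + 1)*(w + 3)*(w - 2)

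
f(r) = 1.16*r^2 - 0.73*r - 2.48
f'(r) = 2.32*r - 0.73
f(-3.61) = 15.27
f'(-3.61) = -9.11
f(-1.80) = 2.59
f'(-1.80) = -4.91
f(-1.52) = 1.31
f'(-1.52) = -4.26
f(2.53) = 3.10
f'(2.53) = 5.14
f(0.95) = -2.13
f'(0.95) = 1.47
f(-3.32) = 12.73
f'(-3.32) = -8.43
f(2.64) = 3.68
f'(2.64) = 5.39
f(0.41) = -2.58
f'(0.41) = 0.22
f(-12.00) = 173.32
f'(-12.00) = -28.57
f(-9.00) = 98.05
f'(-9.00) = -21.61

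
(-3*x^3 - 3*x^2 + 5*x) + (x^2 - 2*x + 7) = -3*x^3 - 2*x^2 + 3*x + 7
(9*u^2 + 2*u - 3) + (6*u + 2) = 9*u^2 + 8*u - 1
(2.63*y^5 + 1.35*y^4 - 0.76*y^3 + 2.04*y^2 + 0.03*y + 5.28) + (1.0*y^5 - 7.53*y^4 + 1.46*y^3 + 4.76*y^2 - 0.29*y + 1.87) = 3.63*y^5 - 6.18*y^4 + 0.7*y^3 + 6.8*y^2 - 0.26*y + 7.15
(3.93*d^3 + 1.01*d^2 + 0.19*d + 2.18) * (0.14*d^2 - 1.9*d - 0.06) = 0.5502*d^5 - 7.3256*d^4 - 2.1282*d^3 - 0.1164*d^2 - 4.1534*d - 0.1308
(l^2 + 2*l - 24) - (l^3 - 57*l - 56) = -l^3 + l^2 + 59*l + 32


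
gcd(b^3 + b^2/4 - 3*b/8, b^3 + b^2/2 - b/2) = b^2 - b/2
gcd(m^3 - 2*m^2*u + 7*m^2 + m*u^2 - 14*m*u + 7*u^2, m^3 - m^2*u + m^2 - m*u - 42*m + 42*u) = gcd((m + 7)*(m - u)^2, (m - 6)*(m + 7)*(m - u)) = -m^2 + m*u - 7*m + 7*u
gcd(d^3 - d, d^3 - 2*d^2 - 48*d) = d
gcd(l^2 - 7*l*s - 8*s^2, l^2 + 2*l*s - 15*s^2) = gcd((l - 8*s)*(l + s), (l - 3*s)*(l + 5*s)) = 1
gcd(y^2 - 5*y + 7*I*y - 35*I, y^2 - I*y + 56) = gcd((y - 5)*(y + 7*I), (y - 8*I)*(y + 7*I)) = y + 7*I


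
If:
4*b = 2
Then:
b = 1/2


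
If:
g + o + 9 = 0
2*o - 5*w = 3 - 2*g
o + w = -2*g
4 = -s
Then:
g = 66/5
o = -111/5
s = -4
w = -21/5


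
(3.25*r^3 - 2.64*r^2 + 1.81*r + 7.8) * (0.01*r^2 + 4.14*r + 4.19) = 0.0325*r^5 + 13.4286*r^4 + 2.706*r^3 - 3.4902*r^2 + 39.8759*r + 32.682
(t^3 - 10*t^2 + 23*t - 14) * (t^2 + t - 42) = t^5 - 9*t^4 - 29*t^3 + 429*t^2 - 980*t + 588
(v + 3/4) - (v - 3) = 15/4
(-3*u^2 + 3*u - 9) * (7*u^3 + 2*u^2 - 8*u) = -21*u^5 + 15*u^4 - 33*u^3 - 42*u^2 + 72*u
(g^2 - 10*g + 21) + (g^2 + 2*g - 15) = 2*g^2 - 8*g + 6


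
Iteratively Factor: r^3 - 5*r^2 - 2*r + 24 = (r + 2)*(r^2 - 7*r + 12) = (r - 3)*(r + 2)*(r - 4)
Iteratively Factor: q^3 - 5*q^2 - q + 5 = (q - 1)*(q^2 - 4*q - 5) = (q - 1)*(q + 1)*(q - 5)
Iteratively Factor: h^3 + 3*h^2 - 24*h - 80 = (h - 5)*(h^2 + 8*h + 16) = (h - 5)*(h + 4)*(h + 4)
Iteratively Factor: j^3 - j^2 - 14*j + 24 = (j - 3)*(j^2 + 2*j - 8) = (j - 3)*(j + 4)*(j - 2)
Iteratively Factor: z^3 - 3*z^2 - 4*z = (z + 1)*(z^2 - 4*z) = z*(z + 1)*(z - 4)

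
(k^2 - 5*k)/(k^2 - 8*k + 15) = k/(k - 3)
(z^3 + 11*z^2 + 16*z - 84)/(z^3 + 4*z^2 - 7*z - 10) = (z^2 + 13*z + 42)/(z^2 + 6*z + 5)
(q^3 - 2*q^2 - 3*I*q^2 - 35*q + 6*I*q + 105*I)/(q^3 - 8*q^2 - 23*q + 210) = (q - 3*I)/(q - 6)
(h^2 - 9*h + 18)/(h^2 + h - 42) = (h - 3)/(h + 7)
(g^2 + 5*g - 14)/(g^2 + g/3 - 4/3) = 3*(g^2 + 5*g - 14)/(3*g^2 + g - 4)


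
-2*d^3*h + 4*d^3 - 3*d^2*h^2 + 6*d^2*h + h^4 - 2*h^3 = (-2*d + h)*(d + h)^2*(h - 2)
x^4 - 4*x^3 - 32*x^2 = x^2*(x - 8)*(x + 4)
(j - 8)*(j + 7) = j^2 - j - 56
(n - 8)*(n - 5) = n^2 - 13*n + 40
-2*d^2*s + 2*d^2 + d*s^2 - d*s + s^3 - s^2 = (-d + s)*(2*d + s)*(s - 1)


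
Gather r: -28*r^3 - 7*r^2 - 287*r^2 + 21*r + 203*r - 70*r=-28*r^3 - 294*r^2 + 154*r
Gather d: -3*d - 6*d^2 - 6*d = -6*d^2 - 9*d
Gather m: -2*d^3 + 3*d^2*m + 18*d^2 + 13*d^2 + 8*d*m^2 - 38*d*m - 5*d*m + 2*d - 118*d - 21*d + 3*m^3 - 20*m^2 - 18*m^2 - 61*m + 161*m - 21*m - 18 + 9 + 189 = -2*d^3 + 31*d^2 - 137*d + 3*m^3 + m^2*(8*d - 38) + m*(3*d^2 - 43*d + 79) + 180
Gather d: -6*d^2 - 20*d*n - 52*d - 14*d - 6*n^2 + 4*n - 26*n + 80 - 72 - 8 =-6*d^2 + d*(-20*n - 66) - 6*n^2 - 22*n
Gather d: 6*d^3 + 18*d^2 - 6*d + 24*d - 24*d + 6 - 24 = 6*d^3 + 18*d^2 - 6*d - 18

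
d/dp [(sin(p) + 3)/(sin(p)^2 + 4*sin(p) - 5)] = (-6*sin(p) + cos(p)^2 - 18)*cos(p)/(sin(p)^2 + 4*sin(p) - 5)^2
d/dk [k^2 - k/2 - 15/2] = 2*k - 1/2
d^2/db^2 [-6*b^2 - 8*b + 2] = -12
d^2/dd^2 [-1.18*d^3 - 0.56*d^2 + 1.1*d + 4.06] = -7.08*d - 1.12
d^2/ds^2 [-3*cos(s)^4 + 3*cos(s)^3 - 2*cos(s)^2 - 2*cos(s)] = -cos(s)/4 + 12*cos(2*s)^2 + 10*cos(2*s) - 27*cos(3*s)/4 - 6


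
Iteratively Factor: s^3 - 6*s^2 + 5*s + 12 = (s - 4)*(s^2 - 2*s - 3) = (s - 4)*(s + 1)*(s - 3)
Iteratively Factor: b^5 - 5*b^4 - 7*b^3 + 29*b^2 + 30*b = (b + 2)*(b^4 - 7*b^3 + 7*b^2 + 15*b) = (b + 1)*(b + 2)*(b^3 - 8*b^2 + 15*b) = (b - 3)*(b + 1)*(b + 2)*(b^2 - 5*b) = b*(b - 3)*(b + 1)*(b + 2)*(b - 5)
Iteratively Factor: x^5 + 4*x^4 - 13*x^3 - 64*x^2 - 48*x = (x)*(x^4 + 4*x^3 - 13*x^2 - 64*x - 48) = x*(x + 4)*(x^3 - 13*x - 12) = x*(x + 3)*(x + 4)*(x^2 - 3*x - 4) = x*(x + 1)*(x + 3)*(x + 4)*(x - 4)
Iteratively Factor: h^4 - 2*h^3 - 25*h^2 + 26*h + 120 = (h + 4)*(h^3 - 6*h^2 - h + 30) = (h - 3)*(h + 4)*(h^2 - 3*h - 10) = (h - 3)*(h + 2)*(h + 4)*(h - 5)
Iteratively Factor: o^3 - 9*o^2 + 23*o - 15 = (o - 5)*(o^2 - 4*o + 3) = (o - 5)*(o - 1)*(o - 3)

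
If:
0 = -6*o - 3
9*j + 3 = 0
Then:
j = -1/3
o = -1/2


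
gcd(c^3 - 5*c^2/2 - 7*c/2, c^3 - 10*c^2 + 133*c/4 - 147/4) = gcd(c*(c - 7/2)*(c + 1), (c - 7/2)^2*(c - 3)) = c - 7/2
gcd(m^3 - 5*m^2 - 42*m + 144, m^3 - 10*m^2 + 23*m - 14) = 1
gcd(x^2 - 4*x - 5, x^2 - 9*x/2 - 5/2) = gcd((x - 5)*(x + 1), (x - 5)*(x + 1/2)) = x - 5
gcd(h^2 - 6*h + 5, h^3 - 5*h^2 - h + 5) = h^2 - 6*h + 5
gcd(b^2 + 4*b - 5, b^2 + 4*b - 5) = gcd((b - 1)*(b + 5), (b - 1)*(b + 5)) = b^2 + 4*b - 5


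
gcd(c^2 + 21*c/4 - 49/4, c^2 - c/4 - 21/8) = c - 7/4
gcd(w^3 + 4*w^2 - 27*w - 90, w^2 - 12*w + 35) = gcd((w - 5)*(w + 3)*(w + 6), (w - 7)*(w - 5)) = w - 5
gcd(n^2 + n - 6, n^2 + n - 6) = n^2 + n - 6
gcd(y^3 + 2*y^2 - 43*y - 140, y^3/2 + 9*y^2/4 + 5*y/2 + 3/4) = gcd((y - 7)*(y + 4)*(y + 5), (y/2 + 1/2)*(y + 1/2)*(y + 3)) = 1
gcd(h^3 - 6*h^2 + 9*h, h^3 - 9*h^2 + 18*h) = h^2 - 3*h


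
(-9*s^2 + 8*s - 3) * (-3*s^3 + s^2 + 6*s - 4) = 27*s^5 - 33*s^4 - 37*s^3 + 81*s^2 - 50*s + 12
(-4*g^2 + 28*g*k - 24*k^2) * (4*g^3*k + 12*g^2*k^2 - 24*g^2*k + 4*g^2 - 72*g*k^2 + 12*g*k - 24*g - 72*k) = -16*g^5*k + 64*g^4*k^2 + 96*g^4*k - 16*g^4 + 240*g^3*k^3 - 384*g^3*k^2 + 64*g^3*k + 96*g^3 - 288*g^2*k^4 - 1440*g^2*k^3 + 240*g^2*k^2 - 384*g^2*k + 1728*g*k^4 - 288*g*k^3 - 1440*g*k^2 + 1728*k^3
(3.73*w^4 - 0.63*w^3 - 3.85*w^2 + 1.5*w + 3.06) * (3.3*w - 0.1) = 12.309*w^5 - 2.452*w^4 - 12.642*w^3 + 5.335*w^2 + 9.948*w - 0.306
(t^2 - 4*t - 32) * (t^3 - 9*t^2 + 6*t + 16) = t^5 - 13*t^4 + 10*t^3 + 280*t^2 - 256*t - 512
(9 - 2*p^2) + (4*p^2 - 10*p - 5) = 2*p^2 - 10*p + 4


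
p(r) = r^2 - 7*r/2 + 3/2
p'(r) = 2*r - 7/2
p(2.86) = -0.33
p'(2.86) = 2.22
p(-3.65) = 27.60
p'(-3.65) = -10.80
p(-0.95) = 5.73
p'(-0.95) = -5.40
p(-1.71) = 10.41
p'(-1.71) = -6.92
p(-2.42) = 15.83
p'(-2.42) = -8.34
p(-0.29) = 2.60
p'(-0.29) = -4.08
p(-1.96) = 12.20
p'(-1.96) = -7.42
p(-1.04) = 6.22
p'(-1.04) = -5.58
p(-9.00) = 114.00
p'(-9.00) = -21.50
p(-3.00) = 21.00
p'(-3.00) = -9.50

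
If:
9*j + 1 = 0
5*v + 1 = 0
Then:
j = -1/9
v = -1/5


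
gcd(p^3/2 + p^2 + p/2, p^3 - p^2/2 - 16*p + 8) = 1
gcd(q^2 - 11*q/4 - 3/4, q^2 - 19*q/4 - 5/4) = q + 1/4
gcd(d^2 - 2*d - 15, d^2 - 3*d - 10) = d - 5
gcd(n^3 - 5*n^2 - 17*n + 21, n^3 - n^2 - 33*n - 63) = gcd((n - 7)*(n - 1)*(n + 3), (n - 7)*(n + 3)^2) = n^2 - 4*n - 21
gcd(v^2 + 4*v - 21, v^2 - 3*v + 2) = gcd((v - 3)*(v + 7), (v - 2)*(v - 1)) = 1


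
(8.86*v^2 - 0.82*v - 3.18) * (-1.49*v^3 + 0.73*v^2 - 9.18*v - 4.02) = -13.2014*v^5 + 7.6896*v^4 - 77.1952*v^3 - 30.411*v^2 + 32.4888*v + 12.7836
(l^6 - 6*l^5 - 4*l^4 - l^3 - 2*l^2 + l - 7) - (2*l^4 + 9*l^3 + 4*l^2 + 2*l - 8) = l^6 - 6*l^5 - 6*l^4 - 10*l^3 - 6*l^2 - l + 1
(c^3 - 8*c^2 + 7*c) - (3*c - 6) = c^3 - 8*c^2 + 4*c + 6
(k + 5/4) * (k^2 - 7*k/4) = k^3 - k^2/2 - 35*k/16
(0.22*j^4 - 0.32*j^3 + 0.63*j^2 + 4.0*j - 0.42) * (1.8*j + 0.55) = 0.396*j^5 - 0.455*j^4 + 0.958*j^3 + 7.5465*j^2 + 1.444*j - 0.231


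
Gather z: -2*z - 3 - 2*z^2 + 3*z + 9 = -2*z^2 + z + 6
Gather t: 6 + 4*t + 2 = 4*t + 8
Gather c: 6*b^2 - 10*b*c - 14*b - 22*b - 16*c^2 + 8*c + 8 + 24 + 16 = 6*b^2 - 36*b - 16*c^2 + c*(8 - 10*b) + 48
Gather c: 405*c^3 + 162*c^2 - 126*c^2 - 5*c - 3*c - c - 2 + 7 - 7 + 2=405*c^3 + 36*c^2 - 9*c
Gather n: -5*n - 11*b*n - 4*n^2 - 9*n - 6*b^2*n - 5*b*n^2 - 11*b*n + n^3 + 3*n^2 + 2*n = n^3 + n^2*(-5*b - 1) + n*(-6*b^2 - 22*b - 12)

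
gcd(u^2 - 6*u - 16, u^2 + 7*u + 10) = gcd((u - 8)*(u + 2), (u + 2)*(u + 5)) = u + 2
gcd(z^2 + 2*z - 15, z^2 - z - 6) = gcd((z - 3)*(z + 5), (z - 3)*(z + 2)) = z - 3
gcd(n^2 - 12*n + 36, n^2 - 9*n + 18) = n - 6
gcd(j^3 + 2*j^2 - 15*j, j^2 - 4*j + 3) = j - 3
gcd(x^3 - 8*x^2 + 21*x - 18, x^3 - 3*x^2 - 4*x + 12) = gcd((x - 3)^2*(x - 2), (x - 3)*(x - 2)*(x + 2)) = x^2 - 5*x + 6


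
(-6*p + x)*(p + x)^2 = -6*p^3 - 11*p^2*x - 4*p*x^2 + x^3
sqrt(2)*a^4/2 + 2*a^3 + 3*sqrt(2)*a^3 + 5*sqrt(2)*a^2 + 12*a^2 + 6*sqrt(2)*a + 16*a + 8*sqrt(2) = (a + 2)*(a + 4)*(a + sqrt(2))*(sqrt(2)*a/2 + 1)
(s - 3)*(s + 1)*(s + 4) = s^3 + 2*s^2 - 11*s - 12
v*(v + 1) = v^2 + v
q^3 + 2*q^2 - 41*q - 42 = (q - 6)*(q + 1)*(q + 7)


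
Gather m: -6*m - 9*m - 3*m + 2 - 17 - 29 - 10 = -18*m - 54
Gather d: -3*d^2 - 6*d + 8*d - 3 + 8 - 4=-3*d^2 + 2*d + 1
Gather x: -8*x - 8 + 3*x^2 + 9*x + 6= 3*x^2 + x - 2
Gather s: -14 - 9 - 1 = -24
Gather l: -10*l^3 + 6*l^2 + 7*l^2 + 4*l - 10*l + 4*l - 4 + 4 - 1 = -10*l^3 + 13*l^2 - 2*l - 1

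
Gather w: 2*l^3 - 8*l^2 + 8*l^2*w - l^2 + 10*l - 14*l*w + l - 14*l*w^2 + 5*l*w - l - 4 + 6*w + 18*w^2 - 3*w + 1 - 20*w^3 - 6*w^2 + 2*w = 2*l^3 - 9*l^2 + 10*l - 20*w^3 + w^2*(12 - 14*l) + w*(8*l^2 - 9*l + 5) - 3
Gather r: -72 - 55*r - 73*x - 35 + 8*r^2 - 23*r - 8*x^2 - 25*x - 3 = 8*r^2 - 78*r - 8*x^2 - 98*x - 110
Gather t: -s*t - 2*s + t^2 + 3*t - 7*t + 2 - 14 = -2*s + t^2 + t*(-s - 4) - 12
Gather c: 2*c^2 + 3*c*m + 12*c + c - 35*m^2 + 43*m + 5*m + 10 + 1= 2*c^2 + c*(3*m + 13) - 35*m^2 + 48*m + 11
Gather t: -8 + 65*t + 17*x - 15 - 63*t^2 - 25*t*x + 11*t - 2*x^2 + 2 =-63*t^2 + t*(76 - 25*x) - 2*x^2 + 17*x - 21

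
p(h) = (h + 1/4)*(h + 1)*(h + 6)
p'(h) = (h + 1/4)*(h + 1) + (h + 1/4)*(h + 6) + (h + 1)*(h + 6) = 3*h^2 + 29*h/2 + 31/4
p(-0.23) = 0.09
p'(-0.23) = 4.57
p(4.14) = 228.81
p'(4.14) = 119.20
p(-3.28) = 18.79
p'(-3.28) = -7.53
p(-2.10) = 7.94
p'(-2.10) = -9.47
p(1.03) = 18.27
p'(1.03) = 25.87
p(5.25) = 386.72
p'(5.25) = 166.56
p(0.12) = 2.54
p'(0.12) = 9.53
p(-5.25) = 15.94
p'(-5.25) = 14.31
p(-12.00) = -775.50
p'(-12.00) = 265.75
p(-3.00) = 16.50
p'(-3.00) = -8.75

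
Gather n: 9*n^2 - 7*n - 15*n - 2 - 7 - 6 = 9*n^2 - 22*n - 15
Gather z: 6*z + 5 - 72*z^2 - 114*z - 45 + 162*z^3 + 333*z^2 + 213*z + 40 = 162*z^3 + 261*z^2 + 105*z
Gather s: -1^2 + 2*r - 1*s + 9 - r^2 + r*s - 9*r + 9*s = -r^2 - 7*r + s*(r + 8) + 8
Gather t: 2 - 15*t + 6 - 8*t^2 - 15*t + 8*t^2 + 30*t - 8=0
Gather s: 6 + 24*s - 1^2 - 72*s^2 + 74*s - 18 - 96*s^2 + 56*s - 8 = -168*s^2 + 154*s - 21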